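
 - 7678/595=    - 7678/595 = -12.90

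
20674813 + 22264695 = 42939508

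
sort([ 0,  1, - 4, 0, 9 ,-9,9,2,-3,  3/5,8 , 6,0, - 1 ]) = [ - 9,-4,  -  3, - 1,0,  0,0, 3/5,1, 2,6,8,  9,  9]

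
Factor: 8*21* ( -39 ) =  - 6552 = - 2^3*3^2*7^1*13^1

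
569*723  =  411387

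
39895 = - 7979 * ( - 5)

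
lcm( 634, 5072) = 5072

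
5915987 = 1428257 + 4487730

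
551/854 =551/854 = 0.65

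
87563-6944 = 80619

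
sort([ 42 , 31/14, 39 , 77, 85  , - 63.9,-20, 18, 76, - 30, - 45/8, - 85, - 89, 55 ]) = [ - 89, - 85, - 63.9, - 30,-20 , - 45/8,  31/14, 18, 39, 42  ,  55, 76, 77, 85 ]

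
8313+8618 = 16931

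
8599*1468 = 12623332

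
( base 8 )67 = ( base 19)2H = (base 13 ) 43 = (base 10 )55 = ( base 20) 2F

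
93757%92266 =1491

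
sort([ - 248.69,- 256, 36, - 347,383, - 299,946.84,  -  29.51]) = [  -  347, - 299,-256 , - 248.69, - 29.51,  36,  383, 946.84]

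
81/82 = 81/82 = 0.99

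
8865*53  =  469845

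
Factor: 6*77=2^1*3^1*7^1*11^1  =  462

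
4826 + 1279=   6105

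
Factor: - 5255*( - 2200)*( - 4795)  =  - 2^3*5^4*7^1*11^1*137^1*1051^1 = - 55434995000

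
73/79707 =73/79707 = 0.00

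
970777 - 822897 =147880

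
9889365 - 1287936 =8601429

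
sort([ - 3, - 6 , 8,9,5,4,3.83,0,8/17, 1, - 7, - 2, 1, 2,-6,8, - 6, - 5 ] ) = [ - 7,  -  6, -6,-6, - 5, - 3, - 2,  0 , 8/17,  1, 1,2, 3.83,4 , 5, 8,  8 , 9]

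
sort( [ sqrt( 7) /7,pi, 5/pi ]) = [sqrt( 7) /7 , 5/pi,pi ]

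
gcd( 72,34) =2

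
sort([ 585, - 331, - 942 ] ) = [ - 942,-331,  585]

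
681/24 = 28+3/8= 28.38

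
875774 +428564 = 1304338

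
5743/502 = 11 + 221/502= 11.44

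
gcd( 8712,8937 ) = 9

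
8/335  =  8/335 = 0.02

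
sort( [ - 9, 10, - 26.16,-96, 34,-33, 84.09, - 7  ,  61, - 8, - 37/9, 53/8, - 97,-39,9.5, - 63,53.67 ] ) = [ - 97, - 96, - 63, - 39, - 33,-26.16, - 9, - 8, - 7,  -  37/9, 53/8, 9.5, 10,34,53.67,61, 84.09 ]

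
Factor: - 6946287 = -3^1*863^1*2683^1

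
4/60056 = 1/15014 = 0.00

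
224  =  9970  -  9746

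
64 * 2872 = 183808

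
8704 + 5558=14262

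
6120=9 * 680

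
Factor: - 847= -7^1 * 11^2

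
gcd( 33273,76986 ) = 9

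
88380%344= 316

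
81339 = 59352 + 21987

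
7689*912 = 7012368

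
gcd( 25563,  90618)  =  3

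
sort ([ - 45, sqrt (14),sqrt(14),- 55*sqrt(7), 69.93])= [ - 55 *sqrt ( 7),-45,sqrt( 14), sqrt(14), 69.93 ]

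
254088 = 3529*72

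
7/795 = 7/795 = 0.01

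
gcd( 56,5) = 1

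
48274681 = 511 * 94471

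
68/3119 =68/3119 =0.02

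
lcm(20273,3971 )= 385187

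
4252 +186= 4438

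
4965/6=827 + 1/2= 827.50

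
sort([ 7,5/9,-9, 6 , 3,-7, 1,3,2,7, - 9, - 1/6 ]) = [ - 9, - 9,-7, - 1/6,5/9, 1, 2,  3, 3 , 6, 7, 7 ]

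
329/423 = 7/9 = 0.78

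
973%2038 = 973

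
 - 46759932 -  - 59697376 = 12937444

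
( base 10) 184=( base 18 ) A4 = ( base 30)64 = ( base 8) 270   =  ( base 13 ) 112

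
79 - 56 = 23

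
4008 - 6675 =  - 2667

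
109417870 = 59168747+50249123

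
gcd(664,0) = 664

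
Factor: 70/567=10/81 = 2^1 * 3^( - 4 ) * 5^1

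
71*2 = 142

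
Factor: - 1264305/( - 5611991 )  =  3^1 * 5^1*11^( - 1)* 12041^1*72883^( - 1)  =  180615/801713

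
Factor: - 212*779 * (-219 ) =2^2*3^1*19^1 * 41^1*53^1*73^1   =  36167412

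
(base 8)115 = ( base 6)205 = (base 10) 77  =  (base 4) 1031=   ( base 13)5c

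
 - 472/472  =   - 1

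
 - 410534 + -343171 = - 753705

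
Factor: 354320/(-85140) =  - 412/99 = - 2^2*3^( -2)*11^(-1)*103^1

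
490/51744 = 5/528 = 0.01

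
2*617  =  1234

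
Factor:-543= - 3^1*181^1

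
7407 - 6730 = 677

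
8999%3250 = 2499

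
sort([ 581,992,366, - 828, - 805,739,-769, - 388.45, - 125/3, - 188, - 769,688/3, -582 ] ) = [ - 828  , - 805, - 769, -769,-582,-388.45, -188, - 125/3 , 688/3,366,581,739, 992 ] 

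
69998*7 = 489986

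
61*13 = 793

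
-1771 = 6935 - 8706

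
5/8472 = 5/8472 = 0.00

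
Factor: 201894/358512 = 437/776 = 2^( - 3)*19^1*23^1*97^ ( - 1 ) 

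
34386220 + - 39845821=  - 5459601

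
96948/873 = 10772/97=111.05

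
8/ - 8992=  - 1/1124=- 0.00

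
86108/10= 8610 + 4/5 = 8610.80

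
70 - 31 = 39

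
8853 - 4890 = 3963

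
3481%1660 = 161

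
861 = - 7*( - 123 )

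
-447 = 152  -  599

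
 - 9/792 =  - 1 + 87/88  =  - 0.01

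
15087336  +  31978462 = 47065798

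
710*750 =532500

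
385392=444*868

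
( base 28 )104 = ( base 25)16D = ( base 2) 1100010100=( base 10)788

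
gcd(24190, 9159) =1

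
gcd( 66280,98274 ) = 2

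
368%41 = 40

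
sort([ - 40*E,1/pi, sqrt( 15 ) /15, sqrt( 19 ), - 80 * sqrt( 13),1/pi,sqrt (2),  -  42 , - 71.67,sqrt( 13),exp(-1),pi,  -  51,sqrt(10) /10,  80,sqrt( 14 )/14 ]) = [-80* sqrt( 13),  -  40 *E, - 71.67,  -  51, - 42, sqrt (15 ) /15,sqrt( 14 ) /14, sqrt( 10)/10, 1/pi,1/pi, exp( - 1), sqrt( 2 ), pi,sqrt ( 13),sqrt(19 ),80]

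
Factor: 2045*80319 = 3^1*5^1*41^1* 409^1*653^1= 164252355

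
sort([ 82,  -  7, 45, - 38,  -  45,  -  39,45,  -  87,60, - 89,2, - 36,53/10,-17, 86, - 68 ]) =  [  -  89, - 87, - 68,  -  45, - 39, - 38,-36, - 17, - 7, 2,53/10,  45,45 , 60, 82,86] 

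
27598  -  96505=-68907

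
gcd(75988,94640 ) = 4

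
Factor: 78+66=2^4*3^2  =  144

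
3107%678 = 395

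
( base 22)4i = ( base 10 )106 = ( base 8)152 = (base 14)78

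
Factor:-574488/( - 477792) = 101/84 = 2^ ( - 2)*3^( - 1)*7^(-1) *101^1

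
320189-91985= 228204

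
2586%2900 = 2586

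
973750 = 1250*779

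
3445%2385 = 1060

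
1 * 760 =760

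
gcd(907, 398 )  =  1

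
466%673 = 466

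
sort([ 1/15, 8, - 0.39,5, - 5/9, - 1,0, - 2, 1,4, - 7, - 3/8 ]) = [ - 7, - 2, - 1,-5/9, - 0.39, - 3/8, 0,1/15,  1, 4, 5, 8]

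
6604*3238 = 21383752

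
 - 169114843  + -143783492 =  - 312898335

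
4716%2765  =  1951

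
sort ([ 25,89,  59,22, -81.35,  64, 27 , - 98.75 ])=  [ - 98.75,  -  81.35,22, 25, 27,59,64, 89 ] 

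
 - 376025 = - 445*845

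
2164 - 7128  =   - 4964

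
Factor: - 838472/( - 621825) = 2^3*3^( - 1 )*5^( - 2)*163^1*643^1*8291^( - 1 ) 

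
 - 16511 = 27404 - 43915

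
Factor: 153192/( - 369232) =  - 2^( - 1 )*3^1*13^1*47^(  -  1 ) = - 39/94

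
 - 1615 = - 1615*1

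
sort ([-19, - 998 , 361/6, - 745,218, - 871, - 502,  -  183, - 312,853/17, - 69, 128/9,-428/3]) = [  -  998,  -  871,  -  745 ,-502  , - 312, - 183,  -  428/3 ,-69, - 19, 128/9, 853/17,361/6,218] 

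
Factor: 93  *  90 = 8370= 2^1*3^3 * 5^1*31^1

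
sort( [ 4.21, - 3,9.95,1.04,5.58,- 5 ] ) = [-5,  -  3, 1.04,4.21  ,  5.58,9.95] 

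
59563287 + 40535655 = 100098942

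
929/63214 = 929/63214 = 0.01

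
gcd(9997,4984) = 1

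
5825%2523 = 779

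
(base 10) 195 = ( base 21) 96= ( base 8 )303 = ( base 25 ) 7K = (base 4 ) 3003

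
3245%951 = 392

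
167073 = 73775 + 93298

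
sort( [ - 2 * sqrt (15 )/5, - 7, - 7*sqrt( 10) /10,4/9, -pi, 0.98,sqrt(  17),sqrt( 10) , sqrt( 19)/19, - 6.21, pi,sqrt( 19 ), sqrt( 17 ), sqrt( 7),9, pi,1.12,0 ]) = [ - 7, - 6.21, - pi, - 7*sqrt(10 ) /10, - 2 * sqrt( 15)/5,0,sqrt( 19) /19,  4/9 , 0.98,1.12,sqrt( 7 ),pi,pi,sqrt (10 ),sqrt( 17),sqrt( 17), sqrt ( 19 ),9] 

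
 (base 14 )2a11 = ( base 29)8PA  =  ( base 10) 7463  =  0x1D27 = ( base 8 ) 16447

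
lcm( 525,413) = 30975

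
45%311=45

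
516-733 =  - 217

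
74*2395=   177230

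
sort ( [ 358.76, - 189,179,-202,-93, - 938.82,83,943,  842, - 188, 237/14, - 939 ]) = [-939, -938.82,  -  202,-189,-188,-93, 237/14,83,179,358.76,842, 943 ]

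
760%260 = 240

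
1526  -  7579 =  - 6053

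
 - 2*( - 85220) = 170440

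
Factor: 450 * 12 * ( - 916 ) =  - 4946400  =  -2^5*3^3 * 5^2  *229^1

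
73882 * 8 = 591056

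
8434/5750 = 1+1342/2875 = 1.47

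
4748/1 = 4748 = 4748.00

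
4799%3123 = 1676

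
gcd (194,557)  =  1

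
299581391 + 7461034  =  307042425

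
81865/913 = 89 + 608/913 = 89.67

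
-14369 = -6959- 7410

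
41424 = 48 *863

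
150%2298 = 150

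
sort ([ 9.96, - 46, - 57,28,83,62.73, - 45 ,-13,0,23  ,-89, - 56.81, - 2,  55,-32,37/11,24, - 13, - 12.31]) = [ - 89,-57, - 56.81, - 46,-45, - 32, - 13, - 13, - 12.31, - 2, 0,37/11,9.96,23, 24 , 28,  55,62.73, 83]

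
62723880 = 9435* 6648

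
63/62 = 1 + 1/62 = 1.02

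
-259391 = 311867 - 571258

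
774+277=1051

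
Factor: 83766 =2^1 * 3^1*23^1* 607^1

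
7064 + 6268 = 13332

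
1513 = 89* 17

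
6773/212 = 31 + 201/212 = 31.95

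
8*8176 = 65408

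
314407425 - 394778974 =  - 80371549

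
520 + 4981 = 5501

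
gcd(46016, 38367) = 1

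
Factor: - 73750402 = - 2^1*11^1*101^1*33191^1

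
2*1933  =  3866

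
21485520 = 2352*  9135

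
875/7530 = 175/1506= 0.12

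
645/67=645/67 = 9.63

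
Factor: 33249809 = 503^1*66103^1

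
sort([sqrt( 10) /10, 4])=[ sqrt ( 10)/10, 4]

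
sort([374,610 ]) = [374,610 ]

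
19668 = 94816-75148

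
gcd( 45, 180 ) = 45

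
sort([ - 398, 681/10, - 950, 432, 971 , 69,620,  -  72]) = [- 950, - 398, - 72, 681/10,69,432, 620, 971 ] 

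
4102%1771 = 560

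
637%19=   10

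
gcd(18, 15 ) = 3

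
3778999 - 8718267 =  - 4939268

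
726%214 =84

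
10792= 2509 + 8283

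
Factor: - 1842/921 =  - 2^1  =  -  2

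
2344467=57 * 41131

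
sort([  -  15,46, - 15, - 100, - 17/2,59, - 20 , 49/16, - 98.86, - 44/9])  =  [ - 100, - 98.86 , - 20, - 15, - 15, - 17/2, - 44/9, 49/16, 46,59]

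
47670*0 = 0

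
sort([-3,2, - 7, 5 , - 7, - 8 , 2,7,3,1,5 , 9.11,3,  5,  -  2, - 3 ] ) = [ - 8, - 7,- 7, - 3, - 3, - 2, 1 , 2,2 , 3, 3,5,5,5 , 7, 9.11 ] 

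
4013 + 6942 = 10955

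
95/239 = 95/239 = 0.40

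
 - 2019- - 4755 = 2736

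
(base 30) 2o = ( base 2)1010100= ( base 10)84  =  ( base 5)314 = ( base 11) 77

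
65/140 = 13/28 =0.46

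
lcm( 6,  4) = 12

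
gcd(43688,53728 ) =8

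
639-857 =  - 218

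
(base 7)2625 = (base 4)33213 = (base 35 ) SJ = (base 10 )999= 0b1111100111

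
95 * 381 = 36195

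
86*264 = 22704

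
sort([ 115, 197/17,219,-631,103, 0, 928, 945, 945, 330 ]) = [ - 631,0, 197/17,  103, 115, 219, 330,928,945,945 ] 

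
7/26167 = 7/26167 = 0.00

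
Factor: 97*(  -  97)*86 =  - 809174 = -2^1*43^1*97^2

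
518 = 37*14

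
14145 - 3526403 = -3512258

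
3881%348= 53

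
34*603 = 20502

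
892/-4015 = -1+3123/4015 = - 0.22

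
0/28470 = 0 = 0.00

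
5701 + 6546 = 12247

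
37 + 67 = 104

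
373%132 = 109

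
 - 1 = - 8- - 7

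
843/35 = 24+ 3/35 = 24.09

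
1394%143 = 107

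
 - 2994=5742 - 8736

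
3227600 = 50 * 64552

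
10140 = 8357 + 1783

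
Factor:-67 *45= - 3^2*5^1*67^1 = -3015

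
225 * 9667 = 2175075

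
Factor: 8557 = 43^1*199^1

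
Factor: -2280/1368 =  - 3^(-1) * 5^1= - 5/3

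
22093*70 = 1546510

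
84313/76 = 1109 + 29/76 = 1109.38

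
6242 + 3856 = 10098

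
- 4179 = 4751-8930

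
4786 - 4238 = 548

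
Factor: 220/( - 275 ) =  - 2^2 *5^( - 1) =- 4/5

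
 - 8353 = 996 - 9349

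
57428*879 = 50479212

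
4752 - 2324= 2428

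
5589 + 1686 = 7275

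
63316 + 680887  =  744203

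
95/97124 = 95/97124 = 0.00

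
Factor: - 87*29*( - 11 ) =3^1 * 11^1*29^2 = 27753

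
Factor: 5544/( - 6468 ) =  - 6/7  =  - 2^1*3^1  *7^( - 1) 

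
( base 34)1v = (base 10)65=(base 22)2l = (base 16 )41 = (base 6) 145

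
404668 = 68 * 5951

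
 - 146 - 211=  - 357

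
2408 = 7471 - 5063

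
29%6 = 5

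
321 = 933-612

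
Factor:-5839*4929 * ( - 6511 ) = 187389386241 = 3^1 * 17^1*31^1 * 53^1*383^1*5839^1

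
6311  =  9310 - 2999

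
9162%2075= 862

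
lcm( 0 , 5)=0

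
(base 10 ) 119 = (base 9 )142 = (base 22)59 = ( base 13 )92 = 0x77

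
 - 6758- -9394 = 2636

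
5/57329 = 5/57329 = 0.00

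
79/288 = 79/288 = 0.27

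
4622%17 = 15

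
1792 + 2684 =4476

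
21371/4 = 5342 + 3/4 = 5342.75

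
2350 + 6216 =8566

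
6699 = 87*77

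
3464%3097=367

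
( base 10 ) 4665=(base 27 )6AL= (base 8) 11071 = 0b1001000111001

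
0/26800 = 0  =  0.00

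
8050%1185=940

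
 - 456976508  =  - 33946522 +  - 423029986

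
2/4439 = 2/4439 = 0.00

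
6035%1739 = 818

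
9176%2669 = 1169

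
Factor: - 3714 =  - 2^1*3^1*619^1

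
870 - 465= 405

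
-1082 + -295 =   -  1377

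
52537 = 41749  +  10788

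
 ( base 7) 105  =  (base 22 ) 2a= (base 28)1q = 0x36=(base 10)54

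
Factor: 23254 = 2^1*7^1*11^1*151^1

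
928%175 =53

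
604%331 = 273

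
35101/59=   594 + 55/59   =  594.93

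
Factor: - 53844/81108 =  - 3^( - 2 )*7^1*641^1*751^( - 1 ) = - 4487/6759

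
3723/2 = 1861 + 1/2 = 1861.50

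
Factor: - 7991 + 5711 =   -  2^3*3^1 * 5^1 * 19^1= -  2280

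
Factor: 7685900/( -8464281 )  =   - 2^2*3^(-1 )*5^2*7^(-1 )*151^1*509^1*403061^( - 1)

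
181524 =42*4322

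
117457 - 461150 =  - 343693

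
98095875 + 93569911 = 191665786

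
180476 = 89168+91308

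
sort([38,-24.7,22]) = [ - 24.7,22,38]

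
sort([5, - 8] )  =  [ - 8,5]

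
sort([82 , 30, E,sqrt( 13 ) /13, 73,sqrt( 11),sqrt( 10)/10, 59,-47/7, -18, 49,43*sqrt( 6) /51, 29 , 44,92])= [ - 18, - 47/7,sqrt( 13) /13,sqrt(10)/10,43*sqrt(6 )/51,  E,  sqrt( 11 ),29,30,  44, 49 , 59,73 , 82,92]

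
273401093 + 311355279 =584756372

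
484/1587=484/1587 = 0.30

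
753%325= 103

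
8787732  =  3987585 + 4800147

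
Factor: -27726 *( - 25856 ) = 2^9* 3^1*101^1 *4621^1 =716883456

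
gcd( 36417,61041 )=3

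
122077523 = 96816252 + 25261271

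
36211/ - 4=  - 36211/4 = - 9052.75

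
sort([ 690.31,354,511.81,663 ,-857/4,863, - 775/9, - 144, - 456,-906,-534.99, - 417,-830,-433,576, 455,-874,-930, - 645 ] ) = [-930,  -  906, - 874,-830, -645, -534.99,-456,-433, - 417, - 857/4, - 144,-775/9,354,  455, 511.81 , 576, 663,  690.31, 863] 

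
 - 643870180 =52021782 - 695891962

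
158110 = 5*31622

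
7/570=7/570 = 0.01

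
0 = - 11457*0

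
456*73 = 33288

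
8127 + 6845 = 14972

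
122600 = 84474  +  38126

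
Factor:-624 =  - 2^4*3^1*13^1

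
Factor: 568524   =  2^2* 3^1*11^1*59^1 * 73^1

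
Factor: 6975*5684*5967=236567085300= 2^2*3^5*5^2*7^2 * 13^1*17^1*29^1 * 31^1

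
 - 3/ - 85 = 3/85= 0.04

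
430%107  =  2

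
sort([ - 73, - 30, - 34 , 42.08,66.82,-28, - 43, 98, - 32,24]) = [ - 73, -43, - 34, - 32, - 30 , - 28, 24,42.08, 66.82,98 ] 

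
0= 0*90076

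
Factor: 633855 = 3^1*5^1*42257^1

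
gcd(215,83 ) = 1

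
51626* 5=258130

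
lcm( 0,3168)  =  0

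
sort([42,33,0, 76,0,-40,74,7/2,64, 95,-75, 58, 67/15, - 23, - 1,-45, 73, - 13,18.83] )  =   [ - 75 , - 45 ,  -  40, - 23, - 13, - 1,0,0 , 7/2, 67/15,18.83,  33,42,58,  64, 73,74,76 , 95 ] 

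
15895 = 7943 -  - 7952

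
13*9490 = 123370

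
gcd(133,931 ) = 133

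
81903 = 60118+21785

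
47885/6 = 47885/6 = 7980.83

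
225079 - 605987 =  - 380908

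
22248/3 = 7416= 7416.00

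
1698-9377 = -7679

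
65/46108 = 65/46108= 0.00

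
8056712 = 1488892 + 6567820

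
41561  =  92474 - 50913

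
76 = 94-18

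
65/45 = 1 + 4/9 = 1.44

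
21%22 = 21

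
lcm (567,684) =43092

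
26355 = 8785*3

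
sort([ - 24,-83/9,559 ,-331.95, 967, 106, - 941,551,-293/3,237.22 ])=[  -  941, - 331.95, - 293/3, - 24, - 83/9,106,  237.22 , 551,559,967]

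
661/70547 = 661/70547 = 0.01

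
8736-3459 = 5277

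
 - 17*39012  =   - 663204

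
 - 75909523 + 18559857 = -57349666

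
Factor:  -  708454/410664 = - 354227/205332 = - 2^ ( - 2)*3^( - 1 )*61^1*71^(-1 )*241^( - 1 )*5807^1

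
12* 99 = 1188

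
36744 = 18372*2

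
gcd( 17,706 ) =1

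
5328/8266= 2664/4133=0.64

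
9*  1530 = 13770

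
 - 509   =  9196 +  - 9705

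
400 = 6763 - 6363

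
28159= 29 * 971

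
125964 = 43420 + 82544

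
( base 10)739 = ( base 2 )1011100011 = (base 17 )298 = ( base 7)2104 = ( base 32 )n3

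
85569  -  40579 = 44990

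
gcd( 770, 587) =1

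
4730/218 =2365/109 =21.70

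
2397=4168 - 1771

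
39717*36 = 1429812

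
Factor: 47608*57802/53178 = 1375918808/26589 = 2^3*3^(  -  1 )*11^1*541^1 * 8863^( - 1 )*28901^1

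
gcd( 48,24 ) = 24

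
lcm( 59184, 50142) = 3610224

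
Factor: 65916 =2^2 * 3^2  *  1831^1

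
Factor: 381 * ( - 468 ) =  - 2^2*3^3*13^1*127^1 = - 178308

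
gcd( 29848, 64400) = 56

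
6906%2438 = 2030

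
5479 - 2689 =2790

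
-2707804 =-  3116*869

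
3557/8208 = 3557/8208  =  0.43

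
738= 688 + 50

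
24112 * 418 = 10078816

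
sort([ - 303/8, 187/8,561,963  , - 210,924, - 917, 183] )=[ - 917, - 210, - 303/8,187/8, 183, 561,924, 963 ]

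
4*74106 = 296424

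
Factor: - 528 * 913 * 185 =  - 2^4*3^1*5^1*11^2*37^1*83^1 = -89181840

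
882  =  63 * 14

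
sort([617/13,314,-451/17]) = [- 451/17,  617/13, 314] 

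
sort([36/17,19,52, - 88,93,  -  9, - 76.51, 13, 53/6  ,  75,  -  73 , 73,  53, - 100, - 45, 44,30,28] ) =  [ - 100, - 88, - 76.51, - 73, - 45,-9,36/17 , 53/6,13,19,28,30, 44,52,53,73,75 , 93] 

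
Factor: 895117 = 53^1  *16889^1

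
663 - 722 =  - 59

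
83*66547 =5523401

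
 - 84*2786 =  - 234024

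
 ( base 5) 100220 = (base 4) 301301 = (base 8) 6161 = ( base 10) 3185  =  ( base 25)52a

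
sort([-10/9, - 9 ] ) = [  -  9,-10/9 ] 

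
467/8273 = 467/8273 = 0.06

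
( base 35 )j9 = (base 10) 674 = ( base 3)220222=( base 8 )1242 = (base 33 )KE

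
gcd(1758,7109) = 1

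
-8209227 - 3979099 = -12188326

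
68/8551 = 4/503 = 0.01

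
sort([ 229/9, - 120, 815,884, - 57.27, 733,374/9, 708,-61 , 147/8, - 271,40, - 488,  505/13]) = [ - 488,  -  271, - 120, - 61, - 57.27,147/8, 229/9, 505/13,40, 374/9,  708 , 733 , 815,  884]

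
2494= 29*86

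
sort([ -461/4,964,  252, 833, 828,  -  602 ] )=[-602, - 461/4,252 , 828, 833,  964 ]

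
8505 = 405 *21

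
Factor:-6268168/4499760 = -783521/562470   =  - 2^(  -  1 )*3^( - 1)*5^(  -  1)*103^1  *  7607^1*18749^( - 1)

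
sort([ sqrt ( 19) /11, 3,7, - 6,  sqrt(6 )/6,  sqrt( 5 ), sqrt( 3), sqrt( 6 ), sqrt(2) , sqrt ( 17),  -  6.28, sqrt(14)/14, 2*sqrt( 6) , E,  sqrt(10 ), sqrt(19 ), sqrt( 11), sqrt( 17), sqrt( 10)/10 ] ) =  [ - 6.28,-6, sqrt (14)/14, sqrt( 10 ) /10, sqrt( 19 )/11, sqrt(6 ) /6, sqrt( 2 ), sqrt( 3 ), sqrt( 5),sqrt( 6 ) , E, 3, sqrt (10 ), sqrt( 11 ), sqrt(17), sqrt( 17),sqrt ( 19 ), 2*sqrt ( 6 ), 7 ] 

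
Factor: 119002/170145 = 2^1*3^( - 2 )* 5^ ( - 1 )*13^1 * 19^(  -  1 )*23^1 = 598/855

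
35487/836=35487/836= 42.45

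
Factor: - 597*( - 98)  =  58506= 2^1*3^1*7^2*199^1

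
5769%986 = 839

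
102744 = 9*11416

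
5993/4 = 5993/4  =  1498.25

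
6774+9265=16039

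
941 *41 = 38581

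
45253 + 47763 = 93016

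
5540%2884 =2656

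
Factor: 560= 2^4*5^1*7^1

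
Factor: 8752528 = 2^4*47^1*103^1 * 113^1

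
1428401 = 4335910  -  2907509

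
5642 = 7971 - 2329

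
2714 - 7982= - 5268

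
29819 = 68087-38268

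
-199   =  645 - 844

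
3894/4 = 973+1/2 = 973.50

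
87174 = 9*9686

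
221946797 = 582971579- 361024782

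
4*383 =1532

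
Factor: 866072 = 2^3*73^1* 1483^1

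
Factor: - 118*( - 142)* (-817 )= - 2^2*19^1*43^1*59^1*71^1 = - 13689652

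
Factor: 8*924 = 7392 = 2^5*3^1*7^1* 11^1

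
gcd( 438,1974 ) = 6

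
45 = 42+3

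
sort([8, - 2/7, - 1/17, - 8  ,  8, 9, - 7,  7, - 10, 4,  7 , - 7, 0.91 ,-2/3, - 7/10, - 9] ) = [ - 10, - 9, - 8, - 7, - 7, - 7/10, - 2/3, - 2/7,  -  1/17,  0.91,4, 7, 7, 8, 8, 9] 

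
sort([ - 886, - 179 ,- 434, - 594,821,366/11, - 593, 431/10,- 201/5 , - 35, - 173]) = [ - 886, - 594 , - 593, - 434, - 179, - 173 , - 201/5,-35 , 366/11,  431/10,821 ]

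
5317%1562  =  631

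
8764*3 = 26292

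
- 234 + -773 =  - 1007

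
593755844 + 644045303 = 1237801147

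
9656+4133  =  13789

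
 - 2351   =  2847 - 5198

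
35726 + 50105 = 85831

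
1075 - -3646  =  4721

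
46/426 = 23/213= 0.11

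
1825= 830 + 995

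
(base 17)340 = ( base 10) 935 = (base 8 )1647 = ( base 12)65B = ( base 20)26F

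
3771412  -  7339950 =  - 3568538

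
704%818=704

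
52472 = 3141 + 49331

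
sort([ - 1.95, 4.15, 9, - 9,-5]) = [ - 9, - 5,  -  1.95,4.15,9]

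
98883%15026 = 8727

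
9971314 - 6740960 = 3230354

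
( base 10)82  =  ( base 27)31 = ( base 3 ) 10001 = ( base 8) 122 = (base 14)5c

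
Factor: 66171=3^1*7^1  *23^1*137^1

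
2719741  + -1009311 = 1710430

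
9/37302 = 3/12434 = 0.00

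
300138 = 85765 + 214373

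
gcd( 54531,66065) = 73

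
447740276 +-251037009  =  196703267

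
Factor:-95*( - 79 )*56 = 420280 =2^3 * 5^1 * 7^1*19^1*79^1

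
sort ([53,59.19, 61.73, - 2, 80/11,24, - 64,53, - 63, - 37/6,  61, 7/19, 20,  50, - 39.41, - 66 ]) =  [-66,-64, - 63,-39.41,-37/6, - 2,7/19, 80/11, 20,  24, 50, 53,53, 59.19,61, 61.73] 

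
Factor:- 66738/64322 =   -  3^1*7^2*29^(-1 )*227^1*1109^(-1) = -33369/32161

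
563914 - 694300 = -130386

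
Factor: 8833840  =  2^4*5^1*23^1*4801^1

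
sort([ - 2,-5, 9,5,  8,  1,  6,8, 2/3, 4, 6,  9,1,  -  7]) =[ - 7, - 5, - 2, 2/3,1,1,  4 , 5,  6,6 , 8,  8, 9,  9]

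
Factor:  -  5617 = - 41^1*137^1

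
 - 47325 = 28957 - 76282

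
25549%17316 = 8233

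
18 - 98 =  - 80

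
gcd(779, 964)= 1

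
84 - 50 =34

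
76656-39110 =37546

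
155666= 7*22238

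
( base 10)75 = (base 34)27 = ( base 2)1001011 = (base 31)2D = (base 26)2N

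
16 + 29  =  45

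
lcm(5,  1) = 5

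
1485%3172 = 1485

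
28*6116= 171248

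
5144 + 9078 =14222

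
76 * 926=70376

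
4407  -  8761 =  - 4354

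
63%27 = 9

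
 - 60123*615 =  - 36975645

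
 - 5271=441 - 5712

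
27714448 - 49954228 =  - 22239780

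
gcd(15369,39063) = 3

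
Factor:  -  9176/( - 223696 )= 37/902= 2^( -1 )*11^(  -  1 )*37^1*41^(-1)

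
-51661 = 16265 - 67926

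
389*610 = 237290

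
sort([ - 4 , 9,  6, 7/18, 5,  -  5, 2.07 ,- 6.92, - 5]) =[ - 6.92,-5, - 5, - 4 , 7/18 , 2.07,  5, 6, 9 ] 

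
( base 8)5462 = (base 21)6aa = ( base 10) 2866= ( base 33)2KS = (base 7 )11233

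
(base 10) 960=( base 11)7a3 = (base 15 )440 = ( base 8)1700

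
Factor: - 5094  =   - 2^1* 3^2*283^1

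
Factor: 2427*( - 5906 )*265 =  - 2^1*3^1 * 5^1*53^1*809^1*2953^1 = -3798473430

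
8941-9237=-296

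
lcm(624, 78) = 624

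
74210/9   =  74210/9 =8245.56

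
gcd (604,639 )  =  1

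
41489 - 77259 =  - 35770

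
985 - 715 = 270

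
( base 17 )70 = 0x77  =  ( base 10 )119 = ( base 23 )54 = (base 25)4j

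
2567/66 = 2567/66 = 38.89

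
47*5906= 277582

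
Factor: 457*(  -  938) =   -  2^1*7^1*67^1*457^1= - 428666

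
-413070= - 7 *59010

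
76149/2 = 38074  +  1/2 = 38074.50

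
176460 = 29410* 6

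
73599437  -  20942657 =52656780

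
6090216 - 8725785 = - 2635569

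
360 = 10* 36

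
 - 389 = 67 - 456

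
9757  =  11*887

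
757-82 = 675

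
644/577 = 644/577= 1.12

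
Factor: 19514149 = 19514149^1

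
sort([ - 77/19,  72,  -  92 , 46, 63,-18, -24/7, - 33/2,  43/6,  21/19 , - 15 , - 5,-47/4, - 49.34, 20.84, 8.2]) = [ -92,-49.34, - 18, - 33/2, - 15, -47/4,-5 , - 77/19 , - 24/7 , 21/19,43/6,8.2,20.84,46 , 63,72] 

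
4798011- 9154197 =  - 4356186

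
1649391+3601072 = 5250463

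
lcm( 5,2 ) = 10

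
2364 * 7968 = 18836352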